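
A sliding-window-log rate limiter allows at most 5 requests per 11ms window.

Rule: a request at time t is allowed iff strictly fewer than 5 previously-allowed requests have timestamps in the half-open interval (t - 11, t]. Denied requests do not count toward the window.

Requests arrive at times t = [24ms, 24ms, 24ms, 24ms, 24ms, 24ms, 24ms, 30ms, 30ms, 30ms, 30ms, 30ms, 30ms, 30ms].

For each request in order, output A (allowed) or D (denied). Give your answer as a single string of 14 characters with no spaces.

Tracking allowed requests in the window:
  req#1 t=24ms: ALLOW
  req#2 t=24ms: ALLOW
  req#3 t=24ms: ALLOW
  req#4 t=24ms: ALLOW
  req#5 t=24ms: ALLOW
  req#6 t=24ms: DENY
  req#7 t=24ms: DENY
  req#8 t=30ms: DENY
  req#9 t=30ms: DENY
  req#10 t=30ms: DENY
  req#11 t=30ms: DENY
  req#12 t=30ms: DENY
  req#13 t=30ms: DENY
  req#14 t=30ms: DENY

Answer: AAAAADDDDDDDDD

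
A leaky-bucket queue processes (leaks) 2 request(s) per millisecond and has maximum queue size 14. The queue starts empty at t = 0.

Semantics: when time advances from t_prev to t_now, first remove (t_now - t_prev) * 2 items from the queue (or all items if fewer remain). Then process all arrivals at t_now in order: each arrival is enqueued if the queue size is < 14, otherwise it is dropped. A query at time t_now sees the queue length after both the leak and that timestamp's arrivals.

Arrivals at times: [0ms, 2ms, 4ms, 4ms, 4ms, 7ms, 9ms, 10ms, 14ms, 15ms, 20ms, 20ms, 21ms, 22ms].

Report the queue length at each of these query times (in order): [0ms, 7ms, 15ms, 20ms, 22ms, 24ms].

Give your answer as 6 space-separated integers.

Queue lengths at query times:
  query t=0ms: backlog = 1
  query t=7ms: backlog = 1
  query t=15ms: backlog = 1
  query t=20ms: backlog = 2
  query t=22ms: backlog = 1
  query t=24ms: backlog = 0

Answer: 1 1 1 2 1 0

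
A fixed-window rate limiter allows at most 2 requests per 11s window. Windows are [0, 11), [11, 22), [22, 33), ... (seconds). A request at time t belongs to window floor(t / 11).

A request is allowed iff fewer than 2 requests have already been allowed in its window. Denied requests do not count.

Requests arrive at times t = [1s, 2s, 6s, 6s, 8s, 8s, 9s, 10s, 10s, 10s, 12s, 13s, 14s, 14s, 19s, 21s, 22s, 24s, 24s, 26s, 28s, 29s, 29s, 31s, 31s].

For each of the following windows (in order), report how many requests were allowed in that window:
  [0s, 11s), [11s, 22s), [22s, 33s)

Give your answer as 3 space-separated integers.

Processing requests:
  req#1 t=1s (window 0): ALLOW
  req#2 t=2s (window 0): ALLOW
  req#3 t=6s (window 0): DENY
  req#4 t=6s (window 0): DENY
  req#5 t=8s (window 0): DENY
  req#6 t=8s (window 0): DENY
  req#7 t=9s (window 0): DENY
  req#8 t=10s (window 0): DENY
  req#9 t=10s (window 0): DENY
  req#10 t=10s (window 0): DENY
  req#11 t=12s (window 1): ALLOW
  req#12 t=13s (window 1): ALLOW
  req#13 t=14s (window 1): DENY
  req#14 t=14s (window 1): DENY
  req#15 t=19s (window 1): DENY
  req#16 t=21s (window 1): DENY
  req#17 t=22s (window 2): ALLOW
  req#18 t=24s (window 2): ALLOW
  req#19 t=24s (window 2): DENY
  req#20 t=26s (window 2): DENY
  req#21 t=28s (window 2): DENY
  req#22 t=29s (window 2): DENY
  req#23 t=29s (window 2): DENY
  req#24 t=31s (window 2): DENY
  req#25 t=31s (window 2): DENY

Allowed counts by window: 2 2 2

Answer: 2 2 2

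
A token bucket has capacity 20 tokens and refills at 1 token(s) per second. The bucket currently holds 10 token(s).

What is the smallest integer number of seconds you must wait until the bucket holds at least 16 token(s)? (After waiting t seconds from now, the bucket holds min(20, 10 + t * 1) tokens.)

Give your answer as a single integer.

Need 10 + t * 1 >= 16, so t >= 6/1.
Smallest integer t = ceil(6/1) = 6.

Answer: 6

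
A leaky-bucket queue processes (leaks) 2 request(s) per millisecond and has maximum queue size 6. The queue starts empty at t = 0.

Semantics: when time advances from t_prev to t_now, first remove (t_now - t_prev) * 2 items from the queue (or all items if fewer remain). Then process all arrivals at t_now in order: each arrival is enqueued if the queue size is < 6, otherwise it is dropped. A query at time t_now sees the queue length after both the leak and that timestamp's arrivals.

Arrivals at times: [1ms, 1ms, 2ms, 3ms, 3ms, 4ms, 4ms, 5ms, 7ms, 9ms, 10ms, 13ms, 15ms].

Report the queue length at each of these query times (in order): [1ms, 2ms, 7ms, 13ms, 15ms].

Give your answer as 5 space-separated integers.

Queue lengths at query times:
  query t=1ms: backlog = 2
  query t=2ms: backlog = 1
  query t=7ms: backlog = 1
  query t=13ms: backlog = 1
  query t=15ms: backlog = 1

Answer: 2 1 1 1 1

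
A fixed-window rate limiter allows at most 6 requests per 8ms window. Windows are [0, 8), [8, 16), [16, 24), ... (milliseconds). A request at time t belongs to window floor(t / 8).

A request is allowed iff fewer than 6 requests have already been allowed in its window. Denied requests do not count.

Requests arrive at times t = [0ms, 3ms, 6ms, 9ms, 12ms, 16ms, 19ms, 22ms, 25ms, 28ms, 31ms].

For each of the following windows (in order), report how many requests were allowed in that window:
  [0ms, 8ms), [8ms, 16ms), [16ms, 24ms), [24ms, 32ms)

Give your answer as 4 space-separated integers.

Processing requests:
  req#1 t=0ms (window 0): ALLOW
  req#2 t=3ms (window 0): ALLOW
  req#3 t=6ms (window 0): ALLOW
  req#4 t=9ms (window 1): ALLOW
  req#5 t=12ms (window 1): ALLOW
  req#6 t=16ms (window 2): ALLOW
  req#7 t=19ms (window 2): ALLOW
  req#8 t=22ms (window 2): ALLOW
  req#9 t=25ms (window 3): ALLOW
  req#10 t=28ms (window 3): ALLOW
  req#11 t=31ms (window 3): ALLOW

Allowed counts by window: 3 2 3 3

Answer: 3 2 3 3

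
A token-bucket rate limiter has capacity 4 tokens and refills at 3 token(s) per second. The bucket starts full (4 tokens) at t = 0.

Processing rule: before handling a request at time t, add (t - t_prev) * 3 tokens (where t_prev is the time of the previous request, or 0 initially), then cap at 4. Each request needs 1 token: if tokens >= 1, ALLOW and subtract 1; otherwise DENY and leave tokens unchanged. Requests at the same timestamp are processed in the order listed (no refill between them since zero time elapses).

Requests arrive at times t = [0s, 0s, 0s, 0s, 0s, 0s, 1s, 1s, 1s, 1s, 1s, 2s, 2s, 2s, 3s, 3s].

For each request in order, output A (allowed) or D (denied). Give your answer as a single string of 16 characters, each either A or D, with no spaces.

Simulating step by step:
  req#1 t=0s: ALLOW
  req#2 t=0s: ALLOW
  req#3 t=0s: ALLOW
  req#4 t=0s: ALLOW
  req#5 t=0s: DENY
  req#6 t=0s: DENY
  req#7 t=1s: ALLOW
  req#8 t=1s: ALLOW
  req#9 t=1s: ALLOW
  req#10 t=1s: DENY
  req#11 t=1s: DENY
  req#12 t=2s: ALLOW
  req#13 t=2s: ALLOW
  req#14 t=2s: ALLOW
  req#15 t=3s: ALLOW
  req#16 t=3s: ALLOW

Answer: AAAADDAAADDAAAAA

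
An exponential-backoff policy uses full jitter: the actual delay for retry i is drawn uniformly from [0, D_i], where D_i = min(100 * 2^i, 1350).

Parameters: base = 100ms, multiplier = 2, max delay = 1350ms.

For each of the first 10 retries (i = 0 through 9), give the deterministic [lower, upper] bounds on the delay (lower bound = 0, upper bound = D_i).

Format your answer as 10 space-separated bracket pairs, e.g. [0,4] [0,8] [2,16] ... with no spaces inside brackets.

Answer: [0,100] [0,200] [0,400] [0,800] [0,1350] [0,1350] [0,1350] [0,1350] [0,1350] [0,1350]

Derivation:
Computing bounds per retry:
  i=0: D_i=min(100*2^0,1350)=100, bounds=[0,100]
  i=1: D_i=min(100*2^1,1350)=200, bounds=[0,200]
  i=2: D_i=min(100*2^2,1350)=400, bounds=[0,400]
  i=3: D_i=min(100*2^3,1350)=800, bounds=[0,800]
  i=4: D_i=min(100*2^4,1350)=1350, bounds=[0,1350]
  i=5: D_i=min(100*2^5,1350)=1350, bounds=[0,1350]
  i=6: D_i=min(100*2^6,1350)=1350, bounds=[0,1350]
  i=7: D_i=min(100*2^7,1350)=1350, bounds=[0,1350]
  i=8: D_i=min(100*2^8,1350)=1350, bounds=[0,1350]
  i=9: D_i=min(100*2^9,1350)=1350, bounds=[0,1350]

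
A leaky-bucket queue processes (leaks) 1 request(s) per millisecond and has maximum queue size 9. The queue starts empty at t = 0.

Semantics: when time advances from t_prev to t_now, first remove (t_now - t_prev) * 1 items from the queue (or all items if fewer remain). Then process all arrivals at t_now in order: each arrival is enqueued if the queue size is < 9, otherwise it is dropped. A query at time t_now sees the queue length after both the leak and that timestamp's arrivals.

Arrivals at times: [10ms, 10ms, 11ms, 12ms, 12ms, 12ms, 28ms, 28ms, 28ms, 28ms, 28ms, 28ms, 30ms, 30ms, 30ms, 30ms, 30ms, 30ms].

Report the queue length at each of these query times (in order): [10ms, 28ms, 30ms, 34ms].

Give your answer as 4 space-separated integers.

Answer: 2 6 9 5

Derivation:
Queue lengths at query times:
  query t=10ms: backlog = 2
  query t=28ms: backlog = 6
  query t=30ms: backlog = 9
  query t=34ms: backlog = 5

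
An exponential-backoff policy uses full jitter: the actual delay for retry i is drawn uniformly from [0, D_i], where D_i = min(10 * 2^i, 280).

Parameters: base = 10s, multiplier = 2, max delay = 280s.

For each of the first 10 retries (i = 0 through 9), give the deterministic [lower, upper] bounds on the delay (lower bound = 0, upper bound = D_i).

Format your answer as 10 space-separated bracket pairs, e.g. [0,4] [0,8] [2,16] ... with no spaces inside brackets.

Computing bounds per retry:
  i=0: D_i=min(10*2^0,280)=10, bounds=[0,10]
  i=1: D_i=min(10*2^1,280)=20, bounds=[0,20]
  i=2: D_i=min(10*2^2,280)=40, bounds=[0,40]
  i=3: D_i=min(10*2^3,280)=80, bounds=[0,80]
  i=4: D_i=min(10*2^4,280)=160, bounds=[0,160]
  i=5: D_i=min(10*2^5,280)=280, bounds=[0,280]
  i=6: D_i=min(10*2^6,280)=280, bounds=[0,280]
  i=7: D_i=min(10*2^7,280)=280, bounds=[0,280]
  i=8: D_i=min(10*2^8,280)=280, bounds=[0,280]
  i=9: D_i=min(10*2^9,280)=280, bounds=[0,280]

Answer: [0,10] [0,20] [0,40] [0,80] [0,160] [0,280] [0,280] [0,280] [0,280] [0,280]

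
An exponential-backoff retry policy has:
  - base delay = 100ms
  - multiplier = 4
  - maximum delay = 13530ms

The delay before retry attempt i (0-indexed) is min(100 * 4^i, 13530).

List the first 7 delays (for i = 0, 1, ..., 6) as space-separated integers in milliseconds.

Computing each delay:
  i=0: min(100*4^0, 13530) = 100
  i=1: min(100*4^1, 13530) = 400
  i=2: min(100*4^2, 13530) = 1600
  i=3: min(100*4^3, 13530) = 6400
  i=4: min(100*4^4, 13530) = 13530
  i=5: min(100*4^5, 13530) = 13530
  i=6: min(100*4^6, 13530) = 13530

Answer: 100 400 1600 6400 13530 13530 13530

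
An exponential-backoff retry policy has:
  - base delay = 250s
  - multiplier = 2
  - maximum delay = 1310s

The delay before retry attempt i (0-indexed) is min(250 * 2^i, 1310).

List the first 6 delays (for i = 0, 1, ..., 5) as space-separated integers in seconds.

Computing each delay:
  i=0: min(250*2^0, 1310) = 250
  i=1: min(250*2^1, 1310) = 500
  i=2: min(250*2^2, 1310) = 1000
  i=3: min(250*2^3, 1310) = 1310
  i=4: min(250*2^4, 1310) = 1310
  i=5: min(250*2^5, 1310) = 1310

Answer: 250 500 1000 1310 1310 1310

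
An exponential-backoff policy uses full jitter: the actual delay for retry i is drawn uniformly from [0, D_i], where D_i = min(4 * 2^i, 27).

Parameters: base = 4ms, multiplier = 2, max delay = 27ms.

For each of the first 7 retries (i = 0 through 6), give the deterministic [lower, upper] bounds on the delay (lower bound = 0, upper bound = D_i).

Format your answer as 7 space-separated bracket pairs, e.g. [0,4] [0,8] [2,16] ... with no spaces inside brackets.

Answer: [0,4] [0,8] [0,16] [0,27] [0,27] [0,27] [0,27]

Derivation:
Computing bounds per retry:
  i=0: D_i=min(4*2^0,27)=4, bounds=[0,4]
  i=1: D_i=min(4*2^1,27)=8, bounds=[0,8]
  i=2: D_i=min(4*2^2,27)=16, bounds=[0,16]
  i=3: D_i=min(4*2^3,27)=27, bounds=[0,27]
  i=4: D_i=min(4*2^4,27)=27, bounds=[0,27]
  i=5: D_i=min(4*2^5,27)=27, bounds=[0,27]
  i=6: D_i=min(4*2^6,27)=27, bounds=[0,27]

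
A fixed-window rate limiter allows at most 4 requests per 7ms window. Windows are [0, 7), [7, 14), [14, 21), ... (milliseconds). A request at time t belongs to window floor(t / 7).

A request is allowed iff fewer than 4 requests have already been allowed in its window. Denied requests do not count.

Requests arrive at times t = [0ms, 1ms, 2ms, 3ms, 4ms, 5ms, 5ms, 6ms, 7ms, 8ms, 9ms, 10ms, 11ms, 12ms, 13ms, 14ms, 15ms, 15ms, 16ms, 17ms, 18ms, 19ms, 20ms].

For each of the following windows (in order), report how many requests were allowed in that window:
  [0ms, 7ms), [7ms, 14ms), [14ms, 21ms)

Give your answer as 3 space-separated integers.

Answer: 4 4 4

Derivation:
Processing requests:
  req#1 t=0ms (window 0): ALLOW
  req#2 t=1ms (window 0): ALLOW
  req#3 t=2ms (window 0): ALLOW
  req#4 t=3ms (window 0): ALLOW
  req#5 t=4ms (window 0): DENY
  req#6 t=5ms (window 0): DENY
  req#7 t=5ms (window 0): DENY
  req#8 t=6ms (window 0): DENY
  req#9 t=7ms (window 1): ALLOW
  req#10 t=8ms (window 1): ALLOW
  req#11 t=9ms (window 1): ALLOW
  req#12 t=10ms (window 1): ALLOW
  req#13 t=11ms (window 1): DENY
  req#14 t=12ms (window 1): DENY
  req#15 t=13ms (window 1): DENY
  req#16 t=14ms (window 2): ALLOW
  req#17 t=15ms (window 2): ALLOW
  req#18 t=15ms (window 2): ALLOW
  req#19 t=16ms (window 2): ALLOW
  req#20 t=17ms (window 2): DENY
  req#21 t=18ms (window 2): DENY
  req#22 t=19ms (window 2): DENY
  req#23 t=20ms (window 2): DENY

Allowed counts by window: 4 4 4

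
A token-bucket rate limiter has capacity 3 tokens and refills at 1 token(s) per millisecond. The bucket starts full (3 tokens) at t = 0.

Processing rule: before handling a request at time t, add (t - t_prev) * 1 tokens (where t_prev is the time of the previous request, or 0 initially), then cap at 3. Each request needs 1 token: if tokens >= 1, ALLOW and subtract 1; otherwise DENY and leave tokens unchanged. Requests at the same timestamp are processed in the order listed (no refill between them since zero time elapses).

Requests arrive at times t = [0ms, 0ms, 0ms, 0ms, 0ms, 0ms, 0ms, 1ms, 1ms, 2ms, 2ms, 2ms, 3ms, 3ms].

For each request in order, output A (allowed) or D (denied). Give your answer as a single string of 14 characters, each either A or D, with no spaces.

Answer: AAADDDDADADDAD

Derivation:
Simulating step by step:
  req#1 t=0ms: ALLOW
  req#2 t=0ms: ALLOW
  req#3 t=0ms: ALLOW
  req#4 t=0ms: DENY
  req#5 t=0ms: DENY
  req#6 t=0ms: DENY
  req#7 t=0ms: DENY
  req#8 t=1ms: ALLOW
  req#9 t=1ms: DENY
  req#10 t=2ms: ALLOW
  req#11 t=2ms: DENY
  req#12 t=2ms: DENY
  req#13 t=3ms: ALLOW
  req#14 t=3ms: DENY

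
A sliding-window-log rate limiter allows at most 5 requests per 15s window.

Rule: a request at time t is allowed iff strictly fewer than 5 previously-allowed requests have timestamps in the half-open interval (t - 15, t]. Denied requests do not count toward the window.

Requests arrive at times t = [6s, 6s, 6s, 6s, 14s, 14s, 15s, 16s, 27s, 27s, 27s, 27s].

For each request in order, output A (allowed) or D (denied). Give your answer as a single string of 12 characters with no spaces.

Tracking allowed requests in the window:
  req#1 t=6s: ALLOW
  req#2 t=6s: ALLOW
  req#3 t=6s: ALLOW
  req#4 t=6s: ALLOW
  req#5 t=14s: ALLOW
  req#6 t=14s: DENY
  req#7 t=15s: DENY
  req#8 t=16s: DENY
  req#9 t=27s: ALLOW
  req#10 t=27s: ALLOW
  req#11 t=27s: ALLOW
  req#12 t=27s: ALLOW

Answer: AAAAADDDAAAA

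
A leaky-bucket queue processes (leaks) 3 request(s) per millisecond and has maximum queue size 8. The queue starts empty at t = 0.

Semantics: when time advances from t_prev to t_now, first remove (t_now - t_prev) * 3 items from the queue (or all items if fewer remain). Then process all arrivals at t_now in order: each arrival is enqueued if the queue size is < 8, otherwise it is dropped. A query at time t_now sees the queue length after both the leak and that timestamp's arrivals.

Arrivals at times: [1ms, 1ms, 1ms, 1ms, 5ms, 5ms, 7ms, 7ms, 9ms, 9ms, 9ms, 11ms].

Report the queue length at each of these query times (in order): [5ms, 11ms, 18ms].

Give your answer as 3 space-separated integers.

Queue lengths at query times:
  query t=5ms: backlog = 2
  query t=11ms: backlog = 1
  query t=18ms: backlog = 0

Answer: 2 1 0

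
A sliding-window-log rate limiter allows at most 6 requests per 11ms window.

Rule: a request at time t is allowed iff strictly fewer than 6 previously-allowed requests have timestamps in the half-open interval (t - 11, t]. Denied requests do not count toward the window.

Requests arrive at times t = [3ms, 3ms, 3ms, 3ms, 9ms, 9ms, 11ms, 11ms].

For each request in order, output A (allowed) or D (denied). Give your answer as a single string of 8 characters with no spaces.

Tracking allowed requests in the window:
  req#1 t=3ms: ALLOW
  req#2 t=3ms: ALLOW
  req#3 t=3ms: ALLOW
  req#4 t=3ms: ALLOW
  req#5 t=9ms: ALLOW
  req#6 t=9ms: ALLOW
  req#7 t=11ms: DENY
  req#8 t=11ms: DENY

Answer: AAAAAADD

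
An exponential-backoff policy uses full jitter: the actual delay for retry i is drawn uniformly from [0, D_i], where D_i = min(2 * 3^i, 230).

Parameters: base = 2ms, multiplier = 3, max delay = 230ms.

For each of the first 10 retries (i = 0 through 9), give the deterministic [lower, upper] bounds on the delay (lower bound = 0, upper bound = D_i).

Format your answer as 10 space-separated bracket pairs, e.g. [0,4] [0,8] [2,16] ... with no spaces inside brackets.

Answer: [0,2] [0,6] [0,18] [0,54] [0,162] [0,230] [0,230] [0,230] [0,230] [0,230]

Derivation:
Computing bounds per retry:
  i=0: D_i=min(2*3^0,230)=2, bounds=[0,2]
  i=1: D_i=min(2*3^1,230)=6, bounds=[0,6]
  i=2: D_i=min(2*3^2,230)=18, bounds=[0,18]
  i=3: D_i=min(2*3^3,230)=54, bounds=[0,54]
  i=4: D_i=min(2*3^4,230)=162, bounds=[0,162]
  i=5: D_i=min(2*3^5,230)=230, bounds=[0,230]
  i=6: D_i=min(2*3^6,230)=230, bounds=[0,230]
  i=7: D_i=min(2*3^7,230)=230, bounds=[0,230]
  i=8: D_i=min(2*3^8,230)=230, bounds=[0,230]
  i=9: D_i=min(2*3^9,230)=230, bounds=[0,230]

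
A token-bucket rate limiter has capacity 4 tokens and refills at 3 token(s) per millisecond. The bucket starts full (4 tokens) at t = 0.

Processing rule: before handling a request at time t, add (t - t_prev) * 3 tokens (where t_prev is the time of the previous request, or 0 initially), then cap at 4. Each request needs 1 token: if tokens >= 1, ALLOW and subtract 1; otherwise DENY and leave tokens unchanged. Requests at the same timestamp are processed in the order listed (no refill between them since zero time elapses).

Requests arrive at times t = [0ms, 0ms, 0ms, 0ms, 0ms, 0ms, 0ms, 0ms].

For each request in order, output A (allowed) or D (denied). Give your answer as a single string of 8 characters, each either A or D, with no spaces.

Answer: AAAADDDD

Derivation:
Simulating step by step:
  req#1 t=0ms: ALLOW
  req#2 t=0ms: ALLOW
  req#3 t=0ms: ALLOW
  req#4 t=0ms: ALLOW
  req#5 t=0ms: DENY
  req#6 t=0ms: DENY
  req#7 t=0ms: DENY
  req#8 t=0ms: DENY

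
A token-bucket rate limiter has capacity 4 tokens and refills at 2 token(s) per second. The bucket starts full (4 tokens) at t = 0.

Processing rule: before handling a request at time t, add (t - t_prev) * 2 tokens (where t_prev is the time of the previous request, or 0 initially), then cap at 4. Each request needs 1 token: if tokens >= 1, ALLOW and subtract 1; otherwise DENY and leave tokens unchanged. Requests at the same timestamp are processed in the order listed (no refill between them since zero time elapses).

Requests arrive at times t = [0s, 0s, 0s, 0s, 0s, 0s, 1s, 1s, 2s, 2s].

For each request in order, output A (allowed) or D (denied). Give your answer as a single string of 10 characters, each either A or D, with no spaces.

Simulating step by step:
  req#1 t=0s: ALLOW
  req#2 t=0s: ALLOW
  req#3 t=0s: ALLOW
  req#4 t=0s: ALLOW
  req#5 t=0s: DENY
  req#6 t=0s: DENY
  req#7 t=1s: ALLOW
  req#8 t=1s: ALLOW
  req#9 t=2s: ALLOW
  req#10 t=2s: ALLOW

Answer: AAAADDAAAA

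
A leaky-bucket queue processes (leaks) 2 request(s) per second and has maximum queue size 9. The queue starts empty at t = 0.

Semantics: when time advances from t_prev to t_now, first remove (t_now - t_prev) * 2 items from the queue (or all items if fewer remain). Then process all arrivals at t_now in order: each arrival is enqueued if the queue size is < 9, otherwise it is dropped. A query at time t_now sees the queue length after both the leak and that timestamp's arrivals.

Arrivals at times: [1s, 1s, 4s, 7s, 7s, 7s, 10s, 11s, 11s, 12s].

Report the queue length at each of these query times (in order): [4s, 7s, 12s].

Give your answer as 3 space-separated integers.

Queue lengths at query times:
  query t=4s: backlog = 1
  query t=7s: backlog = 3
  query t=12s: backlog = 1

Answer: 1 3 1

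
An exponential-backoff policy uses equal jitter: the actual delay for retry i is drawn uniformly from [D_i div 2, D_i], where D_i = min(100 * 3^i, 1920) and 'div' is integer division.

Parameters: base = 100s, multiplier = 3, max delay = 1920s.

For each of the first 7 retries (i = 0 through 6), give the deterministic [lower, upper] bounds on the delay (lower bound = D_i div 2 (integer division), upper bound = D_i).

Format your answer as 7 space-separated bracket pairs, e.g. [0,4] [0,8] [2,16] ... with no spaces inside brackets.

Answer: [50,100] [150,300] [450,900] [960,1920] [960,1920] [960,1920] [960,1920]

Derivation:
Computing bounds per retry:
  i=0: D_i=min(100*3^0,1920)=100, bounds=[50,100]
  i=1: D_i=min(100*3^1,1920)=300, bounds=[150,300]
  i=2: D_i=min(100*3^2,1920)=900, bounds=[450,900]
  i=3: D_i=min(100*3^3,1920)=1920, bounds=[960,1920]
  i=4: D_i=min(100*3^4,1920)=1920, bounds=[960,1920]
  i=5: D_i=min(100*3^5,1920)=1920, bounds=[960,1920]
  i=6: D_i=min(100*3^6,1920)=1920, bounds=[960,1920]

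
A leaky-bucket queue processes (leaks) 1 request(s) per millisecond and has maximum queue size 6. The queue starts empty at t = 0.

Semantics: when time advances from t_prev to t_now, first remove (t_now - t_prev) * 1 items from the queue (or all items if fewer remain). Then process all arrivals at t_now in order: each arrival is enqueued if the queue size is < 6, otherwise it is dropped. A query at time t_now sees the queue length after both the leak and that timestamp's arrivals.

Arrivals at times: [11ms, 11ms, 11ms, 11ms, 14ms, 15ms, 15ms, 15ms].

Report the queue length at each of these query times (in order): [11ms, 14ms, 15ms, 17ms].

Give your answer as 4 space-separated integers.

Queue lengths at query times:
  query t=11ms: backlog = 4
  query t=14ms: backlog = 2
  query t=15ms: backlog = 4
  query t=17ms: backlog = 2

Answer: 4 2 4 2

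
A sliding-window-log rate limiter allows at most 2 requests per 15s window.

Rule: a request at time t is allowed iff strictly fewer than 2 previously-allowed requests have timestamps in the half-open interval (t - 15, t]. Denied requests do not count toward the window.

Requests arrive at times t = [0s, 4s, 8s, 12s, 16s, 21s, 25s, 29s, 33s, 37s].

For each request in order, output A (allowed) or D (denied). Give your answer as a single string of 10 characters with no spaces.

Answer: AADDAADDAA

Derivation:
Tracking allowed requests in the window:
  req#1 t=0s: ALLOW
  req#2 t=4s: ALLOW
  req#3 t=8s: DENY
  req#4 t=12s: DENY
  req#5 t=16s: ALLOW
  req#6 t=21s: ALLOW
  req#7 t=25s: DENY
  req#8 t=29s: DENY
  req#9 t=33s: ALLOW
  req#10 t=37s: ALLOW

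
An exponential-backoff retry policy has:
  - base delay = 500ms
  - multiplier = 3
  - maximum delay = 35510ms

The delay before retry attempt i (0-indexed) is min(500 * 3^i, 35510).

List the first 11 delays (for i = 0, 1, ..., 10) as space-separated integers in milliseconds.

Computing each delay:
  i=0: min(500*3^0, 35510) = 500
  i=1: min(500*3^1, 35510) = 1500
  i=2: min(500*3^2, 35510) = 4500
  i=3: min(500*3^3, 35510) = 13500
  i=4: min(500*3^4, 35510) = 35510
  i=5: min(500*3^5, 35510) = 35510
  i=6: min(500*3^6, 35510) = 35510
  i=7: min(500*3^7, 35510) = 35510
  i=8: min(500*3^8, 35510) = 35510
  i=9: min(500*3^9, 35510) = 35510
  i=10: min(500*3^10, 35510) = 35510

Answer: 500 1500 4500 13500 35510 35510 35510 35510 35510 35510 35510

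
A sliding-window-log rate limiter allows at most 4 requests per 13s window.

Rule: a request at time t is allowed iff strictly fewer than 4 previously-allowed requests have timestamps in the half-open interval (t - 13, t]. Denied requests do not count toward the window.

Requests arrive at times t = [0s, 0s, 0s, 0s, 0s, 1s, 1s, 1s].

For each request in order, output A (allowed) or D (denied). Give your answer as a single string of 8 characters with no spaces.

Tracking allowed requests in the window:
  req#1 t=0s: ALLOW
  req#2 t=0s: ALLOW
  req#3 t=0s: ALLOW
  req#4 t=0s: ALLOW
  req#5 t=0s: DENY
  req#6 t=1s: DENY
  req#7 t=1s: DENY
  req#8 t=1s: DENY

Answer: AAAADDDD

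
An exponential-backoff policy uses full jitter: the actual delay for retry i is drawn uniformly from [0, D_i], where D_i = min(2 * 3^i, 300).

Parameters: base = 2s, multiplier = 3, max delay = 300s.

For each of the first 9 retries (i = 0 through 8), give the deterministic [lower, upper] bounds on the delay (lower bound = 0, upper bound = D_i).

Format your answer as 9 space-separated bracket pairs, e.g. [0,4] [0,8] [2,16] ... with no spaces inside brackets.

Answer: [0,2] [0,6] [0,18] [0,54] [0,162] [0,300] [0,300] [0,300] [0,300]

Derivation:
Computing bounds per retry:
  i=0: D_i=min(2*3^0,300)=2, bounds=[0,2]
  i=1: D_i=min(2*3^1,300)=6, bounds=[0,6]
  i=2: D_i=min(2*3^2,300)=18, bounds=[0,18]
  i=3: D_i=min(2*3^3,300)=54, bounds=[0,54]
  i=4: D_i=min(2*3^4,300)=162, bounds=[0,162]
  i=5: D_i=min(2*3^5,300)=300, bounds=[0,300]
  i=6: D_i=min(2*3^6,300)=300, bounds=[0,300]
  i=7: D_i=min(2*3^7,300)=300, bounds=[0,300]
  i=8: D_i=min(2*3^8,300)=300, bounds=[0,300]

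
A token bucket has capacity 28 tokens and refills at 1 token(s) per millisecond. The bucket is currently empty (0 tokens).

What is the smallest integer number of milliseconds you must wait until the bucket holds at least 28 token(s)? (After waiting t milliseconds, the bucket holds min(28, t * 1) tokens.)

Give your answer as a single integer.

Answer: 28

Derivation:
Need t * 1 >= 28, so t >= 28/1.
Smallest integer t = ceil(28/1) = 28.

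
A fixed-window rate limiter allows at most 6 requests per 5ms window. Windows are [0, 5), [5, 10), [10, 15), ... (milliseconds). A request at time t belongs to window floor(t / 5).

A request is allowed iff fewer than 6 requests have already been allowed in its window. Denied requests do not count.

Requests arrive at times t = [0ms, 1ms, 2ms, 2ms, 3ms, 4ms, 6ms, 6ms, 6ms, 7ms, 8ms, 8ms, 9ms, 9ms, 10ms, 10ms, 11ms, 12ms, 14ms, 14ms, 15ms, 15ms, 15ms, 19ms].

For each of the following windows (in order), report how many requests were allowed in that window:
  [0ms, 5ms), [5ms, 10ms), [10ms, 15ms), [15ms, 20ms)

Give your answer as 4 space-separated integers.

Processing requests:
  req#1 t=0ms (window 0): ALLOW
  req#2 t=1ms (window 0): ALLOW
  req#3 t=2ms (window 0): ALLOW
  req#4 t=2ms (window 0): ALLOW
  req#5 t=3ms (window 0): ALLOW
  req#6 t=4ms (window 0): ALLOW
  req#7 t=6ms (window 1): ALLOW
  req#8 t=6ms (window 1): ALLOW
  req#9 t=6ms (window 1): ALLOW
  req#10 t=7ms (window 1): ALLOW
  req#11 t=8ms (window 1): ALLOW
  req#12 t=8ms (window 1): ALLOW
  req#13 t=9ms (window 1): DENY
  req#14 t=9ms (window 1): DENY
  req#15 t=10ms (window 2): ALLOW
  req#16 t=10ms (window 2): ALLOW
  req#17 t=11ms (window 2): ALLOW
  req#18 t=12ms (window 2): ALLOW
  req#19 t=14ms (window 2): ALLOW
  req#20 t=14ms (window 2): ALLOW
  req#21 t=15ms (window 3): ALLOW
  req#22 t=15ms (window 3): ALLOW
  req#23 t=15ms (window 3): ALLOW
  req#24 t=19ms (window 3): ALLOW

Allowed counts by window: 6 6 6 4

Answer: 6 6 6 4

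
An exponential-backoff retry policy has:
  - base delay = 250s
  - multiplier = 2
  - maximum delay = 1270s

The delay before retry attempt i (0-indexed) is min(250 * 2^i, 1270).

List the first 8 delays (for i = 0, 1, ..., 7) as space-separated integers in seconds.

Answer: 250 500 1000 1270 1270 1270 1270 1270

Derivation:
Computing each delay:
  i=0: min(250*2^0, 1270) = 250
  i=1: min(250*2^1, 1270) = 500
  i=2: min(250*2^2, 1270) = 1000
  i=3: min(250*2^3, 1270) = 1270
  i=4: min(250*2^4, 1270) = 1270
  i=5: min(250*2^5, 1270) = 1270
  i=6: min(250*2^6, 1270) = 1270
  i=7: min(250*2^7, 1270) = 1270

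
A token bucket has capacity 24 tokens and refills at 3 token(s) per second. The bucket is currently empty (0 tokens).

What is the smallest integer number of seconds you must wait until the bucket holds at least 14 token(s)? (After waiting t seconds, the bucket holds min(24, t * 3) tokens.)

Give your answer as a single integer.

Answer: 5

Derivation:
Need t * 3 >= 14, so t >= 14/3.
Smallest integer t = ceil(14/3) = 5.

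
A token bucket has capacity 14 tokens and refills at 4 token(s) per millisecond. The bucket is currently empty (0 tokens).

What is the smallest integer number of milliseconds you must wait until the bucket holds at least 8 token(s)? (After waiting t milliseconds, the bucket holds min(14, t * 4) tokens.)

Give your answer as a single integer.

Answer: 2

Derivation:
Need t * 4 >= 8, so t >= 8/4.
Smallest integer t = ceil(8/4) = 2.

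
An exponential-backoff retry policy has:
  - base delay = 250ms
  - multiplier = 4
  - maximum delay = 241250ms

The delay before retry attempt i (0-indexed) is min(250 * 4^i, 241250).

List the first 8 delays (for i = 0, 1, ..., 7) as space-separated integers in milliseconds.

Answer: 250 1000 4000 16000 64000 241250 241250 241250

Derivation:
Computing each delay:
  i=0: min(250*4^0, 241250) = 250
  i=1: min(250*4^1, 241250) = 1000
  i=2: min(250*4^2, 241250) = 4000
  i=3: min(250*4^3, 241250) = 16000
  i=4: min(250*4^4, 241250) = 64000
  i=5: min(250*4^5, 241250) = 241250
  i=6: min(250*4^6, 241250) = 241250
  i=7: min(250*4^7, 241250) = 241250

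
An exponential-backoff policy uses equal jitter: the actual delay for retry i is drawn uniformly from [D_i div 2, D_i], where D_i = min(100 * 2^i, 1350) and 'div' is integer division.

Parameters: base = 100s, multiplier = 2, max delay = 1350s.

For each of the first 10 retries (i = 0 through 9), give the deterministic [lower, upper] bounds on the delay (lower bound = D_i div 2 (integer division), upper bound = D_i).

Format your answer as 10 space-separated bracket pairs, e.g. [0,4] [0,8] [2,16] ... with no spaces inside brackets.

Computing bounds per retry:
  i=0: D_i=min(100*2^0,1350)=100, bounds=[50,100]
  i=1: D_i=min(100*2^1,1350)=200, bounds=[100,200]
  i=2: D_i=min(100*2^2,1350)=400, bounds=[200,400]
  i=3: D_i=min(100*2^3,1350)=800, bounds=[400,800]
  i=4: D_i=min(100*2^4,1350)=1350, bounds=[675,1350]
  i=5: D_i=min(100*2^5,1350)=1350, bounds=[675,1350]
  i=6: D_i=min(100*2^6,1350)=1350, bounds=[675,1350]
  i=7: D_i=min(100*2^7,1350)=1350, bounds=[675,1350]
  i=8: D_i=min(100*2^8,1350)=1350, bounds=[675,1350]
  i=9: D_i=min(100*2^9,1350)=1350, bounds=[675,1350]

Answer: [50,100] [100,200] [200,400] [400,800] [675,1350] [675,1350] [675,1350] [675,1350] [675,1350] [675,1350]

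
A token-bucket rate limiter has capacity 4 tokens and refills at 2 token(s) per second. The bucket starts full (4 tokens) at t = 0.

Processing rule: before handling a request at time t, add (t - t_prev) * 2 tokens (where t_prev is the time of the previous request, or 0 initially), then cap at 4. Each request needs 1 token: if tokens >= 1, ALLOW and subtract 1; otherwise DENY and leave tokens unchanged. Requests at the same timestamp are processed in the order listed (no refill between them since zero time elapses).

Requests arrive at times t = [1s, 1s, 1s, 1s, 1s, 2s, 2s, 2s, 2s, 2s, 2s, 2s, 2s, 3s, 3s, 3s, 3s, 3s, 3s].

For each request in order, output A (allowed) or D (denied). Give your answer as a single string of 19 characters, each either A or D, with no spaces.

Simulating step by step:
  req#1 t=1s: ALLOW
  req#2 t=1s: ALLOW
  req#3 t=1s: ALLOW
  req#4 t=1s: ALLOW
  req#5 t=1s: DENY
  req#6 t=2s: ALLOW
  req#7 t=2s: ALLOW
  req#8 t=2s: DENY
  req#9 t=2s: DENY
  req#10 t=2s: DENY
  req#11 t=2s: DENY
  req#12 t=2s: DENY
  req#13 t=2s: DENY
  req#14 t=3s: ALLOW
  req#15 t=3s: ALLOW
  req#16 t=3s: DENY
  req#17 t=3s: DENY
  req#18 t=3s: DENY
  req#19 t=3s: DENY

Answer: AAAADAADDDDDDAADDDD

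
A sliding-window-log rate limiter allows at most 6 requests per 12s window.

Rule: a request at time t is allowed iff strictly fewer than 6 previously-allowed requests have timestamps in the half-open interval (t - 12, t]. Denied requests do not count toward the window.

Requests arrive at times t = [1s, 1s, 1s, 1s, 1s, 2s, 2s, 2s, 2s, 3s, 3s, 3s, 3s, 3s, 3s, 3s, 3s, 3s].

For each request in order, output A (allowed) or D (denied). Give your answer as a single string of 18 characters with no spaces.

Tracking allowed requests in the window:
  req#1 t=1s: ALLOW
  req#2 t=1s: ALLOW
  req#3 t=1s: ALLOW
  req#4 t=1s: ALLOW
  req#5 t=1s: ALLOW
  req#6 t=2s: ALLOW
  req#7 t=2s: DENY
  req#8 t=2s: DENY
  req#9 t=2s: DENY
  req#10 t=3s: DENY
  req#11 t=3s: DENY
  req#12 t=3s: DENY
  req#13 t=3s: DENY
  req#14 t=3s: DENY
  req#15 t=3s: DENY
  req#16 t=3s: DENY
  req#17 t=3s: DENY
  req#18 t=3s: DENY

Answer: AAAAAADDDDDDDDDDDD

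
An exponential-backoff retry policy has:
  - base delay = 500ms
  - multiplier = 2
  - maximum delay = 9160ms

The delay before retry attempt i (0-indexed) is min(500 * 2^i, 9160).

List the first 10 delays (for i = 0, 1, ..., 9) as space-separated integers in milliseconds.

Computing each delay:
  i=0: min(500*2^0, 9160) = 500
  i=1: min(500*2^1, 9160) = 1000
  i=2: min(500*2^2, 9160) = 2000
  i=3: min(500*2^3, 9160) = 4000
  i=4: min(500*2^4, 9160) = 8000
  i=5: min(500*2^5, 9160) = 9160
  i=6: min(500*2^6, 9160) = 9160
  i=7: min(500*2^7, 9160) = 9160
  i=8: min(500*2^8, 9160) = 9160
  i=9: min(500*2^9, 9160) = 9160

Answer: 500 1000 2000 4000 8000 9160 9160 9160 9160 9160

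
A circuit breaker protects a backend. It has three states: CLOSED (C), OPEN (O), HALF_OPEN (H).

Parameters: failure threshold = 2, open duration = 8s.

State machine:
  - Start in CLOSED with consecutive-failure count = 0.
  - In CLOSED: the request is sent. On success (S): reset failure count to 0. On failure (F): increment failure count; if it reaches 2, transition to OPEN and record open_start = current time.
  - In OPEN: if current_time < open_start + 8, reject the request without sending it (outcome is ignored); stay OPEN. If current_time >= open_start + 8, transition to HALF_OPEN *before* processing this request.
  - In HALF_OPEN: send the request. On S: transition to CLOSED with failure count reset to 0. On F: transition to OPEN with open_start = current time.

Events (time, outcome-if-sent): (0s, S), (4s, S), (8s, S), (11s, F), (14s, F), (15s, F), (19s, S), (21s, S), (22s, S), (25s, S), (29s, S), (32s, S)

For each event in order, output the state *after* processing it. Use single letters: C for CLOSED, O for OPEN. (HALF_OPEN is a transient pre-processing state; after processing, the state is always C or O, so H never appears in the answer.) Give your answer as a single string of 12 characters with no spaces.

State after each event:
  event#1 t=0s outcome=S: state=CLOSED
  event#2 t=4s outcome=S: state=CLOSED
  event#3 t=8s outcome=S: state=CLOSED
  event#4 t=11s outcome=F: state=CLOSED
  event#5 t=14s outcome=F: state=OPEN
  event#6 t=15s outcome=F: state=OPEN
  event#7 t=19s outcome=S: state=OPEN
  event#8 t=21s outcome=S: state=OPEN
  event#9 t=22s outcome=S: state=CLOSED
  event#10 t=25s outcome=S: state=CLOSED
  event#11 t=29s outcome=S: state=CLOSED
  event#12 t=32s outcome=S: state=CLOSED

Answer: CCCCOOOOCCCC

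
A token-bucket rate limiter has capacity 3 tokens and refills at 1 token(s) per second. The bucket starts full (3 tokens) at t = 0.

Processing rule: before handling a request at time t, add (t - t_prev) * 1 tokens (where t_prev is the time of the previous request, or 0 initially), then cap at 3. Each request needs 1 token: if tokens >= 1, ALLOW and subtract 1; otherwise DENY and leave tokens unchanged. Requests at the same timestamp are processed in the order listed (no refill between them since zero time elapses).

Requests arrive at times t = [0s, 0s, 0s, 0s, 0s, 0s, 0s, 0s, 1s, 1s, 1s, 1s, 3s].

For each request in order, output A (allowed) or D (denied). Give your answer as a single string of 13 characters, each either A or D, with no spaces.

Simulating step by step:
  req#1 t=0s: ALLOW
  req#2 t=0s: ALLOW
  req#3 t=0s: ALLOW
  req#4 t=0s: DENY
  req#5 t=0s: DENY
  req#6 t=0s: DENY
  req#7 t=0s: DENY
  req#8 t=0s: DENY
  req#9 t=1s: ALLOW
  req#10 t=1s: DENY
  req#11 t=1s: DENY
  req#12 t=1s: DENY
  req#13 t=3s: ALLOW

Answer: AAADDDDDADDDA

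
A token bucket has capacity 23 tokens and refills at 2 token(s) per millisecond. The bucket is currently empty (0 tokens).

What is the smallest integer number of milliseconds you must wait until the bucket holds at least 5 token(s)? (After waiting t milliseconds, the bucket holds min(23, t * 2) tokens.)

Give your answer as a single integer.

Need t * 2 >= 5, so t >= 5/2.
Smallest integer t = ceil(5/2) = 3.

Answer: 3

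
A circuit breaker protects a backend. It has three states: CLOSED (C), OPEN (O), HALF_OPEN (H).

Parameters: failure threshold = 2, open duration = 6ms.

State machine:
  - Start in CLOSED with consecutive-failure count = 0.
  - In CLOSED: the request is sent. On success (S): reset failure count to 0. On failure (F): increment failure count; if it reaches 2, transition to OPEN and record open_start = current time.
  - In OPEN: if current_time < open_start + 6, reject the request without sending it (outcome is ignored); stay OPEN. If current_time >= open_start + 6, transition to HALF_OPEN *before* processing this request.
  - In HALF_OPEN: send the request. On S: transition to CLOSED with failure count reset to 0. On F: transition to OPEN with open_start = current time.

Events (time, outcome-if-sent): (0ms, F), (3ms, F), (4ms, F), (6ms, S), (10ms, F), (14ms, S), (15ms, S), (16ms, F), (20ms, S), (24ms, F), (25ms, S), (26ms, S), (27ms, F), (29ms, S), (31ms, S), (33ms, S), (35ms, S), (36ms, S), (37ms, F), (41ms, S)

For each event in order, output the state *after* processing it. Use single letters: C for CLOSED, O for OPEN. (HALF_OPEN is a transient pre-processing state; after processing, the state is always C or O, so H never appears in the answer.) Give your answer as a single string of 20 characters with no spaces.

Answer: COOOOOOOOOOOOOCCCCCC

Derivation:
State after each event:
  event#1 t=0ms outcome=F: state=CLOSED
  event#2 t=3ms outcome=F: state=OPEN
  event#3 t=4ms outcome=F: state=OPEN
  event#4 t=6ms outcome=S: state=OPEN
  event#5 t=10ms outcome=F: state=OPEN
  event#6 t=14ms outcome=S: state=OPEN
  event#7 t=15ms outcome=S: state=OPEN
  event#8 t=16ms outcome=F: state=OPEN
  event#9 t=20ms outcome=S: state=OPEN
  event#10 t=24ms outcome=F: state=OPEN
  event#11 t=25ms outcome=S: state=OPEN
  event#12 t=26ms outcome=S: state=OPEN
  event#13 t=27ms outcome=F: state=OPEN
  event#14 t=29ms outcome=S: state=OPEN
  event#15 t=31ms outcome=S: state=CLOSED
  event#16 t=33ms outcome=S: state=CLOSED
  event#17 t=35ms outcome=S: state=CLOSED
  event#18 t=36ms outcome=S: state=CLOSED
  event#19 t=37ms outcome=F: state=CLOSED
  event#20 t=41ms outcome=S: state=CLOSED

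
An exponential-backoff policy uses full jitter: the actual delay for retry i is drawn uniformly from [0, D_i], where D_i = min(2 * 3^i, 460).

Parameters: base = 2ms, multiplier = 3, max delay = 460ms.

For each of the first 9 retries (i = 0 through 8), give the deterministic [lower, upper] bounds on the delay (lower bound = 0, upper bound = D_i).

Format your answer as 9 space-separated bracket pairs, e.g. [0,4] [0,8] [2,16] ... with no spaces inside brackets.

Answer: [0,2] [0,6] [0,18] [0,54] [0,162] [0,460] [0,460] [0,460] [0,460]

Derivation:
Computing bounds per retry:
  i=0: D_i=min(2*3^0,460)=2, bounds=[0,2]
  i=1: D_i=min(2*3^1,460)=6, bounds=[0,6]
  i=2: D_i=min(2*3^2,460)=18, bounds=[0,18]
  i=3: D_i=min(2*3^3,460)=54, bounds=[0,54]
  i=4: D_i=min(2*3^4,460)=162, bounds=[0,162]
  i=5: D_i=min(2*3^5,460)=460, bounds=[0,460]
  i=6: D_i=min(2*3^6,460)=460, bounds=[0,460]
  i=7: D_i=min(2*3^7,460)=460, bounds=[0,460]
  i=8: D_i=min(2*3^8,460)=460, bounds=[0,460]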